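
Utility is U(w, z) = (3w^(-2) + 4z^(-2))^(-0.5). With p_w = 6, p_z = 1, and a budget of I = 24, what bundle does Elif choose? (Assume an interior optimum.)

For CES with ρ = -2, MRS = (3/4)·(z/w)^3.
Tangency: set MRS = p_w/p_z = 6/1 = 6.
So (z/w)^3 = 8; taking the cube root, z/w = 2, i.e. z = 2·w.
Substitute into the budget 6·w + 1·z = 24: 8·w = 24, so w* = 3 and z* = 2·3 = 6.

w* = 3, z* = 6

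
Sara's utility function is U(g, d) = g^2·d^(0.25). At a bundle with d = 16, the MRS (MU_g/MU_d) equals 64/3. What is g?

MU_g = 2·g·d^(0.25) and MU_d = 0.25·g^2·d^(-0.75).
MRS = MU_g/MU_d = (8)·d/g.
Substitute d = 16: MRS = 128/g. Setting 128/g = 64/3 gives g = 128/(64/3) = 6.

g = 6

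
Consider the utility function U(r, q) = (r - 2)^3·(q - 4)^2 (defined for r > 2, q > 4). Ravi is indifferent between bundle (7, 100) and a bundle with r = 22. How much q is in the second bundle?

q = 16

U(7, 100) = 1152000.
Set U(22, q) = 1152000 and solve.
With r = 22: (22 − 2)^3 = 8000, so (q − 4)^2 = 1152000/8000 = 144.
Taking the square root (with q > 4): q − 4 = 12, so q = 16.
Check: U(22, 16) = 1152000.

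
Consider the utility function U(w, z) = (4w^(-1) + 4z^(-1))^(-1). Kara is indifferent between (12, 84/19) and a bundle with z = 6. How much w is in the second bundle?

U depends on (w, z) only through S = 4w^(-1) + 4z^(-1), so equal utility means equal S. At (12, 84/19): S = 26/21.
With z = 6: 4·6^(-1) = 2/3, so 4w^(-1) = 26/21 − 2/3 = 4/7, i.e. w^(-1) = 1/7.
Hence w = 1/(1/7) = 7.
Check: U(7, 6) = 0.8077.

w = 7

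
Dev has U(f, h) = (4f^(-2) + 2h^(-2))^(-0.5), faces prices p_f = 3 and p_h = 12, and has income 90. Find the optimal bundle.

For CES with ρ = -2, MRS = (4/2)·(h/f)^3.
Tangency: set MRS = p_f/p_h = 3/12 = 0.25.
So (h/f)^3 = 0.125; taking the cube root, h/f = 0.5, i.e. h = 0.5·f.
Substitute into the budget 3·f + 12·h = 90: 9·f = 90, so f* = 10 and h* = 0.5·10 = 5.

f* = 10, h* = 5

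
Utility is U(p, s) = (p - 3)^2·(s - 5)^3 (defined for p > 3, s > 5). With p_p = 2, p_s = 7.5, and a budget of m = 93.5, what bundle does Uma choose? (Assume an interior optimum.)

p* = 13, s* = 9

MU_p = 2·(p−3)·(s−5)^3, MU_s = 3·(p−3)^2·(s−5)^2.
MRS = (2/3)·(s−5)/(p−3).
Tangency: set MRS = p_p/p_s = 2/7.5 = 4/15.
So (2/3)·(s − 5)/(p − 3) = 4/15, i.e. (s − 5) = 0.4·(p − 3).
Rewrite the budget in excess-of-subsistence terms: 2·(p − 3) + 7.5·(s − 5) = 93.5 − 2·3 − 7.5·5 = 50.
Substituting, 5·(p − 3) = 50, so p − 3 = 10 and p* = 13.
Then s − 5 = 0.4·10 = 4, so s* = 9.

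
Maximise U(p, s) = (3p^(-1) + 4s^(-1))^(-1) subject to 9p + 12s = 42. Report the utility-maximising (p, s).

For CES with ρ = -1, MRS = (3/4)·(s/p)^2.
Tangency: set MRS = p_p/p_s = 9/12 = 0.75.
So (s/p)^2 = 1; taking the square root, s/p = 1, i.e. s = p.
Substitute into the budget 9·p + 12·s = 42: 21·p = 42, so p* = 2 and s* = 2.

p* = 2, s* = 2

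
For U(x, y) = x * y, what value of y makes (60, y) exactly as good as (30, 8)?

y = 4

U(30, 8) = 240.
Set U(60, y) = 240 and solve.
With x = 60: y = 240/60 = 4.
Check: U(60, 4) = 240.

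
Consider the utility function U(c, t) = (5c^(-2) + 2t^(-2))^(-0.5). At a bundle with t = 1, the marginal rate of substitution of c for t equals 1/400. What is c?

c = 10

For CES with ρ = -2, MRS = (5/2)·(t/c)^3.
Setting (5/2)·(1/c)^3 = 1/400 gives (1/c)^3 = 1/1000, so 1/c = 0.1 and c = 10.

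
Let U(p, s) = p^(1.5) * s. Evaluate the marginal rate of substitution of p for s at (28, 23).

MRS = 69/56

MU_p = 1.5·√p·s and MU_s = p^(1.5).
MRS = MU_p/MU_s = (1.5)·s/p.
At (28, 23): MRS = 69/56.
The indifference curve has slope −69/56 at this bundle.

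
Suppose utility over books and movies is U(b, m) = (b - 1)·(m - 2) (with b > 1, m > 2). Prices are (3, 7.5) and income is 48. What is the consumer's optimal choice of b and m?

MU_b = (m−2), MU_m = (b−1).
MRS = (m−2)/(b−1).
Tangency: set MRS = p_b/p_m = 3/7.5 = 0.4.
So (m − 2)/(b − 1) = 0.4, i.e. (m − 2) = 0.4·(b − 1).
Rewrite the budget in excess-of-subsistence terms: 3·(b − 1) + 7.5·(m − 2) = 48 − 3·1 − 7.5·2 = 30.
Substituting, 6·(b − 1) = 30, so b − 1 = 5 and b* = 6.
Then m − 2 = 0.4·5 = 2, so m* = 4.

b* = 6, m* = 4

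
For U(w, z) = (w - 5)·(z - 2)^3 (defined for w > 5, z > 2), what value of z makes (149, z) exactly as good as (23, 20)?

U(23, 20) = 104976.
Set U(149, z) = 104976 and solve.
With w = 149: (149 − 5) = 144, so (z − 2)^3 = 104976/144 = 729.
Taking the cube root (with z > 2): z − 2 = 9, so z = 11.
Check: U(149, 11) = 104976.

z = 11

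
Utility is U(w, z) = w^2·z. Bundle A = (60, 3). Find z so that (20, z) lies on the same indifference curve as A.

U(60, 3) = 10800.
Set U(20, z) = 10800 and solve.
With w = 20: 20^2 = 400, so z = 10800/400 = 27.
Check: U(20, 27) = 10800.

z = 27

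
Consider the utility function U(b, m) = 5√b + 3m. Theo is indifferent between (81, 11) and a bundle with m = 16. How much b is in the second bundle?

b = 36

U(81, 11) = 78.
Set U(b, 16) = 78 and solve.
With m = 16: 5√b = 78 − 3·16 = 30, so √b = 6 and b = 36.
Check: U(36, 16) = 78.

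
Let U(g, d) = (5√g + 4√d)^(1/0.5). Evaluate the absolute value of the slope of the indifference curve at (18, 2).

MRS = 5/12

For CES with ρ = 0.5, MRS = (5/4)·√(d/g).
At (18, 2): MRS = 5/12.
That is, one extra unit of g is worth 5/12 units of d at the margin.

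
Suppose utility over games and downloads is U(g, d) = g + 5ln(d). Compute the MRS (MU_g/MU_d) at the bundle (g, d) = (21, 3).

MU_g = 1, MU_d = 5/d.
MRS = 1 ÷ (5/d).
At (21, 3): MRS = 0.6.
The indifference curve has slope −0.6 at this bundle.

MRS = 0.6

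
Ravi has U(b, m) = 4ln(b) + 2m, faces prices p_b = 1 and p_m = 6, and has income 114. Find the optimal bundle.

MU_b = 4/b, MU_m = 2.
MRS = 4/b ÷ 2.
Tangency: set MRS = p_b/p_m = 1/6.
MRS depends only on b: 2/b = 1/6 ⇒ b* = 2/(1/6) = 12.
From the budget, 6·m = 114 − 1·12 = 102, so m* = 17.

b* = 12, m* = 17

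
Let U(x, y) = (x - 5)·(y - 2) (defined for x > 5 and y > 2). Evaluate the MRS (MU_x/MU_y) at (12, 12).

MRS = 10/7

MU_x = (y−2), MU_y = (x−5).
MRS = (y−2)/(x−5).
At (12, 12): MRS = 10/7.
The indifference curve has slope −10/7 at this bundle.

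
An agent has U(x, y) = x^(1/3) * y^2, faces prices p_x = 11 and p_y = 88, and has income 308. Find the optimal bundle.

MU_x = 1/3·x^(-2/3)·y^2 and MU_y = 2·x^(1/3)·y.
MRS = MU_x/MU_y = (1/6)·y/x.
Tangency: set MRS = p_x/p_y = 11/88 = 0.125.
So (1/6)·y/x = 0.125, i.e. y = 0.75·x.
Substitute into the budget 11·x + 88·y = 308: 77·x = 308, so x* = 4.
Then y* = 0.75·4 = 3.

x* = 4, y* = 3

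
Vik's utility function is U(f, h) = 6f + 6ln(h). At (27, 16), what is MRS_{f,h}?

MRS = 16

MU_f = 6, MU_h = 6/h.
MRS = 6 ÷ (6/h).
At (27, 16): MRS = 16.
The indifference curve has slope −16 at this bundle.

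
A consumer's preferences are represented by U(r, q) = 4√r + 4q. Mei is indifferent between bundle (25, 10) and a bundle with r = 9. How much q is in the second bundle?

q = 12

U(25, 10) = 60.
Set U(9, q) = 60 and solve.
With r = 9: √9 = 3, so 4q = 60 − 4·3 = 48 and q = 12.
Check: U(9, 12) = 60.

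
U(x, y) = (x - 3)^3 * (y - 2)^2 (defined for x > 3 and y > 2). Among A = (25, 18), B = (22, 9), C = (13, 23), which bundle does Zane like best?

Evaluate utility at each bundle:
U(A) = 2725888.
U(B) = 336091.
U(C) = 441000.
Highest utility is A, so A ≻ C ≻ B.

Bundle A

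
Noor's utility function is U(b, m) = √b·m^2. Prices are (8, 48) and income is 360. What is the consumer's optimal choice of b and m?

MU_b = 0.5·b^(-0.5)·m^2 and MU_m = 2·√b·m.
MRS = MU_b/MU_m = (0.25)·m/b.
Tangency: set MRS = p_b/p_m = 8/48 = 1/6.
So (0.25)·m/b = 1/6, i.e. m = (2/3)·b.
Substitute into the budget 8·b + 48·m = 360: 40·b = 360, so b* = 9.
Then m* = (2/3)·9 = 6.

b* = 9, m* = 6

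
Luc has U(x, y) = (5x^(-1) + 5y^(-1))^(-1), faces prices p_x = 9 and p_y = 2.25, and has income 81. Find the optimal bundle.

x* = 6, y* = 12

For CES with ρ = -1, MRS = (y/x)^2.
Tangency: set MRS = p_x/p_y = 9/2.25 = 4.
So (y/x)^2 = 4; taking the square root, y/x = 2, i.e. y = 2·x.
Substitute into the budget 9·x + 2.25·y = 81: 13.5·x = 81, so x* = 6 and y* = 2·6 = 12.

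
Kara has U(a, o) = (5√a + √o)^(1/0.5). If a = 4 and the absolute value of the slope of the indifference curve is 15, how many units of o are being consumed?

For CES with ρ = 0.5, MRS = (5/1)·√(o/a).
Setting (5/1)·√(o/4) = 15 gives √(o/4) = 3, so o/4 = 9 and o = 36.

o = 36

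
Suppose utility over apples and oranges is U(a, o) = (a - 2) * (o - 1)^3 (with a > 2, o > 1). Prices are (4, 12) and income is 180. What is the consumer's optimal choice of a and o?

MU_a = (o−1)^3, MU_o = 3·(a−2)·(o−1)^2.
MRS = (1/3)·(o−1)/(a−2).
Tangency: set MRS = p_a/p_o = 4/12 = 1/3.
So (1/3)·(o − 1)/(a − 2) = 1/3, i.e. (o − 1) = (a − 2).
Rewrite the budget in excess-of-subsistence terms: 4·(a − 2) + 12·(o − 1) = 180 − 4·2 − 12·1 = 160.
Substituting, 16·(a − 2) = 160, so a − 2 = 10 and a* = 12.
Then o − 1 = 10, so o* = 11.

a* = 12, o* = 11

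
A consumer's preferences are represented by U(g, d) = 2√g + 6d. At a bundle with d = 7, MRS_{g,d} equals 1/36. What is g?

g = 36

MU_g = 2/(2√g), MU_d = 6.
MRS = 2/(2√g) ÷ 6.
MRS depends only on g: (1/6)/√g = 1/36 ⇒ √g = (1/6)/(1/36) = 6 ⇒ g = 36.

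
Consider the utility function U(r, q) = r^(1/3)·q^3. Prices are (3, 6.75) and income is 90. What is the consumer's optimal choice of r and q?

r* = 3, q* = 12

MU_r = 1/3·r^(-2/3)·q^3 and MU_q = 3·r^(1/3)·q^2.
MRS = MU_r/MU_q = (1/9)·q/r.
Tangency: set MRS = p_r/p_q = 3/6.75 = 4/9.
So (1/9)·q/r = 4/9, i.e. q = 4·r.
Substitute into the budget 3·r + 6.75·q = 90: 30·r = 90, so r* = 3.
Then q* = 4·3 = 12.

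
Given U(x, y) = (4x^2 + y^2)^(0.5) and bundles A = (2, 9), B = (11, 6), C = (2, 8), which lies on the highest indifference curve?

Evaluate utility at each bundle:
U(A) = 9.849.
U(B) = 22.804.
U(C) = 8.944.
Highest utility is B, so B ≻ A ≻ C.

Bundle B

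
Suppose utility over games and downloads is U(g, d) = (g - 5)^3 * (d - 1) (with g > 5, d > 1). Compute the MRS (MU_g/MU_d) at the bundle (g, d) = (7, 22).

MU_g = 3·(g−5)^2·(d−1), MU_d = (g−5)^3.
MRS = (3/1)·(d−1)/(g−5).
At (7, 22): MRS = 31.5.
That is, one extra unit of g is worth 31.5 units of d at the margin.

MRS = 31.5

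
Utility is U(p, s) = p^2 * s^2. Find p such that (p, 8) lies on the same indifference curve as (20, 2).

p = 5

U(20, 2) = 1600.
Set U(p, 8) = 1600 and solve.
With s = 8: 8^2 = 64, so p^2 = 1600/64 = 25; taking the square root, p = 5.
Check: U(5, 8) = 1600.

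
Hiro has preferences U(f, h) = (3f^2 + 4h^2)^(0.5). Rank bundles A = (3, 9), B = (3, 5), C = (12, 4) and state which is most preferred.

Evaluate utility at each bundle:
U(A) = 18.735.
U(B) = 11.269.
U(C) = 22.271.
Highest utility is C, so C ≻ A ≻ B.

Bundle C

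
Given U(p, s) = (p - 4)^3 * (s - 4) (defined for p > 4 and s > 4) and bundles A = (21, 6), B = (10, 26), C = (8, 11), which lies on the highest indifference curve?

Evaluate utility at each bundle:
U(A) = 9826.
U(B) = 4752.
U(C) = 448.
Highest utility is A, so A ≻ B ≻ C.

Bundle A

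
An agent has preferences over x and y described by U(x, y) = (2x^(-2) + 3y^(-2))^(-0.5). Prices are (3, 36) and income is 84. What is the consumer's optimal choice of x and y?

For CES with ρ = -2, MRS = (2/3)·(y/x)^3.
Tangency: set MRS = p_x/p_y = 3/36 = 1/12.
So (y/x)^3 = 0.125; taking the cube root, y/x = 0.5, i.e. y = 0.5·x.
Substitute into the budget 3·x + 36·y = 84: 21·x = 84, so x* = 4 and y* = 0.5·4 = 2.

x* = 4, y* = 2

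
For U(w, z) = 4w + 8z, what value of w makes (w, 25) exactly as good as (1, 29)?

w = 9

U(1, 29) = 236.
Set U(w, 25) = 236 and solve.
4w + 8·25 = 236 ⇒ 4w = 36 ⇒ w = 9.
Check: U(9, 25) = 236.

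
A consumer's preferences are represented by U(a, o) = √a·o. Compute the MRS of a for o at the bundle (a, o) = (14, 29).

MU_a = 0.5·a^(-0.5)·o and MU_o = √a.
MRS = MU_a/MU_o = (0.5)·o/a.
At (14, 29): MRS = 29/28.
So at (14, 29) the consumer would give up 29/28 units of o for one more unit of a.

MRS = 29/28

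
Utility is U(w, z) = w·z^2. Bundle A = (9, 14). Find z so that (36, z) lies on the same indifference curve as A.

z = 7

U(9, 14) = 1764.
Set U(36, z) = 1764 and solve.
With w = 36: z^2 = 1764/36 = 49; taking the square root, z = 7.
Check: U(36, 7) = 1764.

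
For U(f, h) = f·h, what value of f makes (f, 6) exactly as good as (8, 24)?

U(8, 24) = 192.
Set U(f, 6) = 192 and solve.
With h = 6: f = 192/6 = 32.
Check: U(32, 6) = 192.

f = 32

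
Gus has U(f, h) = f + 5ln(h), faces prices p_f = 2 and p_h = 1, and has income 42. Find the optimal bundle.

f* = 16, h* = 10

MU_f = 1, MU_h = 5/h.
MRS = 1 ÷ (5/h).
Tangency: set MRS = p_f/p_h = 2/1 = 2.
MRS depends only on h: 0.2·h = 2 ⇒ h* = 2/0.2 = 10.
From the budget, 2·f = 42 − 1·10 = 32, so f* = 16.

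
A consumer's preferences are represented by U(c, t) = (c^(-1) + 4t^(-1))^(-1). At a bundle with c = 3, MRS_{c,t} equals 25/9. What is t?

t = 10

For CES with ρ = -1, MRS = (1/4)·(t/c)^2.
Setting (1/4)·(t/3)^2 = 25/9 gives (t/3)^2 = 100/9, so t/3 = 10/3 and t = 10.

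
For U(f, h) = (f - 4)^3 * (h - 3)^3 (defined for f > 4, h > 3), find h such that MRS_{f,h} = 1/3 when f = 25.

MU_f = 3·(f−4)^2·(h−3)^3, MU_h = 3·(f−4)^3·(h−3)^2.
MRS = (h−3)/(f−4).
Substitute f = 25: MRS = (h − 3)/21. Setting this equal to 1/3 gives h − 3 = (1/3)·21 = 7, so h = 10.

h = 10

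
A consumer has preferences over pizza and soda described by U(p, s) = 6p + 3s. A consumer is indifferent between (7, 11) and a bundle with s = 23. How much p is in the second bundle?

U(7, 11) = 75.
Set U(p, 23) = 75 and solve.
6p + 3·23 = 75 ⇒ 6p = 6 ⇒ p = 1.
Check: U(1, 23) = 75.

p = 1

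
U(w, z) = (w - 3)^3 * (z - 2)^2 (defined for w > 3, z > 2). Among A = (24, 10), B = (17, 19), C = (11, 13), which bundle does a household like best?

Bundle B

Evaluate utility at each bundle:
U(A) = 592704.
U(B) = 793016.
U(C) = 61952.
Highest utility is B, so B ≻ A ≻ C.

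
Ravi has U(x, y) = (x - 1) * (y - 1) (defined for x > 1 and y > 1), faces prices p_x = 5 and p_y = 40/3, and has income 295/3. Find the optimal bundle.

MU_x = (y−1), MU_y = (x−1).
MRS = (y−1)/(x−1).
Tangency: set MRS = p_x/p_y = 5/(40/3) = 0.375.
So (y − 1)/(x − 1) = 0.375, i.e. (y − 1) = 0.375·(x − 1).
Rewrite the budget in excess-of-subsistence terms: 5·(x − 1) + (40/3)·(y − 1) = 295/3 − 5·1 − (40/3)·1 = 80.
Substituting, 10·(x − 1) = 80, so x − 1 = 8 and x* = 9.
Then y − 1 = 0.375·8 = 3, so y* = 4.

x* = 9, y* = 4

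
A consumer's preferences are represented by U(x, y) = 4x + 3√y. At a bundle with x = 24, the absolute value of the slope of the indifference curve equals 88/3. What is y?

y = 121

MU_x = 4, MU_y = 3/(2√y).
MRS = 4 ÷ (3/(2√y)).
MRS depends only on y: (8/3)·√y = 88/3 ⇒ √y = (88/3)/(8/3) = 11 ⇒ y = 121.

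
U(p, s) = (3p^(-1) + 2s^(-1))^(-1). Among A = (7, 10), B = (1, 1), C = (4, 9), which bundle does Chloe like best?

Bundle A

Evaluate utility at each bundle:
U(A) = 1.591.
U(B) = 0.200.
U(C) = 1.029.
Highest utility is A, so A ≻ C ≻ B.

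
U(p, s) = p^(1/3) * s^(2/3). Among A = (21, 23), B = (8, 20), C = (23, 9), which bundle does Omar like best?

Evaluate utility at each bundle:
U(A) = 22.313.
U(B) = 14.736.
U(C) = 12.305.
Highest utility is A, so A ≻ B ≻ C.

Bundle A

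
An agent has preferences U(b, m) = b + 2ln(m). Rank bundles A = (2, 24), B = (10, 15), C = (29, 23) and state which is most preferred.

Evaluate utility at each bundle:
U(A) = 8.356.
U(B) = 15.416.
U(C) = 35.271.
Highest utility is C, so C ≻ B ≻ A.

Bundle C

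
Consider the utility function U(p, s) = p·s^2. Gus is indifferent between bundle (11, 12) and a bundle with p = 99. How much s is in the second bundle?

s = 4

U(11, 12) = 1584.
Set U(99, s) = 1584 and solve.
With p = 99: s^2 = 1584/99 = 16; taking the square root, s = 4.
Check: U(99, 4) = 1584.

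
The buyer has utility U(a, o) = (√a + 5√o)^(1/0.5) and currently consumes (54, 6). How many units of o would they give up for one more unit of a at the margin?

For CES with ρ = 0.5, MRS = (1/5)·√(o/a).
At (54, 6): MRS = 1/15.
That is, one extra unit of a is worth 1/15 units of o at the margin.

MRS = 1/15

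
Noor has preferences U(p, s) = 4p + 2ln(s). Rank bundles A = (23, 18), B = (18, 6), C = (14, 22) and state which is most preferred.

Evaluate utility at each bundle:
U(A) = 97.781.
U(B) = 75.584.
U(C) = 62.182.
Highest utility is A, so A ≻ B ≻ C.

Bundle A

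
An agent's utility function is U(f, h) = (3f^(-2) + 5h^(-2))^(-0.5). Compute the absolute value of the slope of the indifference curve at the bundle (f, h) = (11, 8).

MRS = 1536/6655

For CES with ρ = -2, MRS = (3/5)·(h/f)^3.
At (11, 8): MRS = 1536/6655.
So at (11, 8) the consumer would give up 1536/6655 units of h for one more unit of f.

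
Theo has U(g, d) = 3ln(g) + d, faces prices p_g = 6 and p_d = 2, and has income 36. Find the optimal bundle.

MU_g = 3/g, MU_d = 1.
MRS = 3/g ÷ 1.
Tangency: set MRS = p_g/p_d = 6/2 = 3.
MRS depends only on g: 3/g = 3 ⇒ g* = 3/3 = 1.
From the budget, 2·d = 36 − 6·1 = 30, so d* = 15.

g* = 1, d* = 15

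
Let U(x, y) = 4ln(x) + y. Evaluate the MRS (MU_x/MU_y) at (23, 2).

MRS = 4/23

MU_x = 4/x, MU_y = 1.
MRS = 4/x ÷ 1.
At (23, 2): MRS = 4/23.
So at (23, 2) the consumer would give up 4/23 units of y for one more unit of x.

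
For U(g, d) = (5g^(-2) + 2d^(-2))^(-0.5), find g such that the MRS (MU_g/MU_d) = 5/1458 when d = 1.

For CES with ρ = -2, MRS = (5/2)·(d/g)^3.
Setting (5/2)·(1/g)^3 = 5/1458 gives (1/g)^3 = 1/729, so 1/g = 1/9 and g = 9.

g = 9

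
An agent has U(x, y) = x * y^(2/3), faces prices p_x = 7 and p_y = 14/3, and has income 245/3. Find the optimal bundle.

MU_x = y^(2/3) and MU_y = 2/3·x·y^(-1/3).
MRS = MU_x/MU_y = (1.5)·y/x.
Tangency: set MRS = p_x/p_y = 7/(14/3) = 1.5.
So (1.5)·y/x = 1.5, i.e. y = x.
Substitute into the budget 7·x + (14/3)·y = 245/3: (35/3)·x = 245/3, so x* = 7.
Then y* = 7.

x* = 7, y* = 7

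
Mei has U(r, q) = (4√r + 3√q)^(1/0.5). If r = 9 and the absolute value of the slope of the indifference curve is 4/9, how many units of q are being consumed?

q = 1

For CES with ρ = 0.5, MRS = (4/3)·√(q/r).
Setting (4/3)·√(q/9) = 4/9 gives √(q/9) = 1/3, so q/9 = 1/9 and q = 1.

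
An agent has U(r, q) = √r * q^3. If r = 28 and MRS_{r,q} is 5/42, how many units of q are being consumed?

q = 20

MU_r = 0.5·r^(-0.5)·q^3 and MU_q = 3·√r·q^2.
MRS = MU_r/MU_q = (1/6)·q/r.
Substitute r = 28: MRS = q/168. Setting q/168 = 5/42 gives q = (5/42)·168 = 20.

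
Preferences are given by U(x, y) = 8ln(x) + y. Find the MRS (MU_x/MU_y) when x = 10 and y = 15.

MU_x = 8/x, MU_y = 1.
MRS = 8/x ÷ 1.
At (10, 15): MRS = 0.8.
That is, one extra unit of x is worth 0.8 units of y at the margin.

MRS = 0.8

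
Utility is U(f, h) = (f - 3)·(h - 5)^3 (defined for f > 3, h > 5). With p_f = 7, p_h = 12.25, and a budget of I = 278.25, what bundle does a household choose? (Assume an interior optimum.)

MU_f = (h−5)^3, MU_h = 3·(f−3)·(h−5)^2.
MRS = (1/3)·(h−5)/(f−3).
Tangency: set MRS = p_f/p_h = 7/12.25 = 4/7.
So (1/3)·(h − 5)/(f − 3) = 4/7, i.e. (h − 5) = (12/7)·(f − 3).
Rewrite the budget in excess-of-subsistence terms: 7·(f − 3) + 12.25·(h − 5) = 278.25 − 7·3 − 12.25·5 = 196.
Substituting, 28·(f − 3) = 196, so f − 3 = 7 and f* = 10.
Then h − 5 = (12/7)·7 = 12, so h* = 17.

f* = 10, h* = 17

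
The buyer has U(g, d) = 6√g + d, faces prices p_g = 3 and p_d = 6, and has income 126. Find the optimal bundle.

g* = 36, d* = 3

MU_g = 6/(2√g), MU_d = 1.
MRS = 6/(2√g) ÷ 1.
Tangency: set MRS = p_g/p_d = 3/6 = 0.5.
MRS depends only on g: 3/√g = 0.5 ⇒ √g = 3/0.5 = 6 ⇒ g* = 36.
From the budget, 6·d = 126 − 3·36 = 18, so d* = 3.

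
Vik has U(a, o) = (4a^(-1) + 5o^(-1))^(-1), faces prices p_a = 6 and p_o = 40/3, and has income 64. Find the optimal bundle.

a* = 4, o* = 3

For CES with ρ = -1, MRS = (4/5)·(o/a)^2.
Tangency: set MRS = p_a/p_o = 6/(40/3) = 0.45.
So (o/a)^2 = 9/16; taking the square root, o/a = 0.75, i.e. o = 0.75·a.
Substitute into the budget 6·a + (40/3)·o = 64: 16·a = 64, so a* = 4 and o* = 0.75·4 = 3.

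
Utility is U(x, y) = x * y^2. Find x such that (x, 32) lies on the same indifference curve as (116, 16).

x = 29

U(116, 16) = 29696.
Set U(x, 32) = 29696 and solve.
With y = 32: 32^2 = 1024, so x = 29696/1024 = 29.
Check: U(29, 32) = 29696.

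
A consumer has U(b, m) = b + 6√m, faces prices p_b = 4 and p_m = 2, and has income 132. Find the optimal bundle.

b* = 15, m* = 36

MU_b = 1, MU_m = 6/(2√m).
MRS = 1 ÷ (6/(2√m)).
Tangency: set MRS = p_b/p_m = 4/2 = 2.
MRS depends only on m: (1/3)·√m = 2 ⇒ √m = 2/(1/3) = 6 ⇒ m* = 36.
From the budget, 4·b = 132 − 2·36 = 60, so b* = 15.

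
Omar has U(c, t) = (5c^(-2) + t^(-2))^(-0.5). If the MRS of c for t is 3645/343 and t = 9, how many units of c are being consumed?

For CES with ρ = -2, MRS = (5/1)·(t/c)^3.
Setting (5/1)·(9/c)^3 = 3645/343 gives (9/c)^3 = 729/343, so 9/c = 9/7 and c = 7.

c = 7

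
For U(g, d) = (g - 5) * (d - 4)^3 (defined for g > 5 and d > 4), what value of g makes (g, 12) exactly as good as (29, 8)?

g = 8

U(29, 8) = 1536.
Set U(g, 12) = 1536 and solve.
With d = 12: (12 − 4)^3 = 512, so (g − 5) = 1536/512 = 3.
So g = 5 + 3 = 8.
Check: U(8, 12) = 1536.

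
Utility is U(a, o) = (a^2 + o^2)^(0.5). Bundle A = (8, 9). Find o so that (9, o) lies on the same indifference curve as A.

U depends on (a, o) only through S = a^2 + o^2, so equal utility means equal S. At (8, 9): S = 145.
With a = 9: 9^2 = 81, so o^2 = 145 − 81 = 64.
Hence o = √64 = 8.
Check: U(9, 8) = 12.0416.

o = 8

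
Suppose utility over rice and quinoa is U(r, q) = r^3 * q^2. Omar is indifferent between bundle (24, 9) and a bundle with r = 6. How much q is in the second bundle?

U(24, 9) = 1119744.
Set U(6, q) = 1119744 and solve.
With r = 6: 6^3 = 216, so q^2 = 1119744/216 = 5184; taking the square root, q = 72.
Check: U(6, 72) = 1119744.

q = 72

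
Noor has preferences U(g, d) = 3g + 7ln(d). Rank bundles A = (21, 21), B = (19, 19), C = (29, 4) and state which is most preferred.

Bundle C

Evaluate utility at each bundle:
U(A) = 84.312.
U(B) = 77.611.
U(C) = 96.704.
Highest utility is C, so C ≻ A ≻ B.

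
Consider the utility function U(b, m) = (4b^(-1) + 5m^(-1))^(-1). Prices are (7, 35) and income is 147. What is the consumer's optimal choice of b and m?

b* = 6, m* = 3

For CES with ρ = -1, MRS = (4/5)·(m/b)^2.
Tangency: set MRS = p_b/p_m = 7/35 = 0.2.
So (m/b)^2 = 0.25; taking the square root, m/b = 0.5, i.e. m = 0.5·b.
Substitute into the budget 7·b + 35·m = 147: 24.5·b = 147, so b* = 6 and m* = 0.5·6 = 3.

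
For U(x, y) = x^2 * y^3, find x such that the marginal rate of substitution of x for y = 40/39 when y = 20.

MU_x = 2·x·y^3 and MU_y = 3·x^2·y^2.
MRS = MU_x/MU_y = (2/3)·y/x.
Substitute y = 20: MRS = (40/3)/x. Setting (40/3)/x = 40/39 gives x = (40/3)/(40/39) = 13.

x = 13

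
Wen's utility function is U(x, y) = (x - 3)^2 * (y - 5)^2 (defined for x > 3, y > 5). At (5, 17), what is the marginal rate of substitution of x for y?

MRS = 6

MU_x = 2·(x−3)·(y−5)^2, MU_y = 2·(x−3)^2·(y−5).
MRS = (y−5)/(x−3).
At (5, 17): MRS = 6.
The indifference curve has slope −6 at this bundle.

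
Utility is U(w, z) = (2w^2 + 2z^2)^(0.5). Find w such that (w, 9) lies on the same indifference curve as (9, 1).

U depends on (w, z) only through S = 2w^2 + 2z^2, so equal utility means equal S. At (9, 1): S = 164.
With z = 9: 2·9^2 = 162, so 2w^2 = 164 − 162 = 2, i.e. w^2 = 1.
Hence w = √1 = 1.
Check: U(1, 9) = 12.8062.

w = 1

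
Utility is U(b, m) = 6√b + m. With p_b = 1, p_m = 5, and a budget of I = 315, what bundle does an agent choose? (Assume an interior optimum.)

MU_b = 6/(2√b), MU_m = 1.
MRS = 6/(2√b) ÷ 1.
Tangency: set MRS = p_b/p_m = 1/5 = 0.2.
MRS depends only on b: 3/√b = 0.2 ⇒ √b = 3/0.2 = 15 ⇒ b* = 225.
From the budget, 5·m = 315 − 1·225 = 90, so m* = 18.

b* = 225, m* = 18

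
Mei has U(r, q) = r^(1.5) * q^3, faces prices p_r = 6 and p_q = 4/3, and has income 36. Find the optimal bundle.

r* = 2, q* = 18

MU_r = 1.5·√r·q^3 and MU_q = 3·r^(1.5)·q^2.
MRS = MU_r/MU_q = (0.5)·q/r.
Tangency: set MRS = p_r/p_q = 6/(4/3) = 4.5.
So (0.5)·q/r = 4.5, i.e. q = 9·r.
Substitute into the budget 6·r + (4/3)·q = 36: 18·r = 36, so r* = 2.
Then q* = 9·2 = 18.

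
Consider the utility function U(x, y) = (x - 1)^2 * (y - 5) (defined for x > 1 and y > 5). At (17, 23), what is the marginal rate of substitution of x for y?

MRS = 2.25

MU_x = 2·(x−1)·(y−5), MU_y = (x−1)^2.
MRS = (2/1)·(y−5)/(x−1).
At (17, 23): MRS = 2.25.
So at (17, 23) the consumer would give up 2.25 units of y for one more unit of x.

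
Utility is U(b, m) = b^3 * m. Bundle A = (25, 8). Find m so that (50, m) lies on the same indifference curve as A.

U(25, 8) = 125000.
Set U(50, m) = 125000 and solve.
With b = 50: 50^3 = 125000, so m = 125000/125000 = 1.
Check: U(50, 1) = 125000.

m = 1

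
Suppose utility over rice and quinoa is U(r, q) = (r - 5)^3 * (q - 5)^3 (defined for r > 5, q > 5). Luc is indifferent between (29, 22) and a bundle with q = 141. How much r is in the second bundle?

r = 8

U(29, 22) = 67917312.
Set U(r, 141) = 67917312 and solve.
With q = 141: (141 − 5)^3 = 2515456, so (r − 5)^3 = 67917312/2515456 = 27.
Taking the cube root (with r > 5): r − 5 = 3, so r = 8.
Check: U(8, 141) = 67917312.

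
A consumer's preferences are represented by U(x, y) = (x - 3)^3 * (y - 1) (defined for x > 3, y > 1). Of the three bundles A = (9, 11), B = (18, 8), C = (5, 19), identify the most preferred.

Bundle B

Evaluate utility at each bundle:
U(A) = 2160.
U(B) = 23625.
U(C) = 144.
Highest utility is B, so B ≻ A ≻ C.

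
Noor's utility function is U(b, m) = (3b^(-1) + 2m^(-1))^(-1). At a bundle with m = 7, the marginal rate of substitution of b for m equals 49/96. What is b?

For CES with ρ = -1, MRS = (3/2)·(m/b)^2.
Setting (3/2)·(7/b)^2 = 49/96 gives (7/b)^2 = 49/144, so 7/b = 7/12 and b = 12.

b = 12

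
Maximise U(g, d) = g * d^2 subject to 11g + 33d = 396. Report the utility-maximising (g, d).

g* = 12, d* = 8

MU_g = d^2 and MU_d = 2·g·d.
MRS = MU_g/MU_d = (1/2)·d/g.
Tangency: set MRS = p_g/p_d = 11/33 = 1/3.
So (1/2)·d/g = 1/3, i.e. d = (2/3)·g.
Substitute into the budget 11·g + 33·d = 396: 33·g = 396, so g* = 12.
Then d* = (2/3)·12 = 8.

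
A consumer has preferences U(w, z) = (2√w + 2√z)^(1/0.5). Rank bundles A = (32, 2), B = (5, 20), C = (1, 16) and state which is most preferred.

Evaluate utility at each bundle:
U(A) = 200.000.
U(B) = 180.000.
U(C) = 100.000.
Highest utility is A, so A ≻ B ≻ C.

Bundle A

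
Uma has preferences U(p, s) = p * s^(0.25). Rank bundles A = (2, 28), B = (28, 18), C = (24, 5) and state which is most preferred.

Evaluate utility at each bundle:
U(A) = 4.601.
U(B) = 57.673.
U(C) = 35.888.
Highest utility is B, so B ≻ C ≻ A.

Bundle B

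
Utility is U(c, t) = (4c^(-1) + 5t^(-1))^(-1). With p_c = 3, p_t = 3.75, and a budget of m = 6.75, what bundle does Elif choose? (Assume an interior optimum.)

c* = 1, t* = 1

For CES with ρ = -1, MRS = (4/5)·(t/c)^2.
Tangency: set MRS = p_c/p_t = 3/3.75 = 0.8.
So (t/c)^2 = 1; taking the square root, t/c = 1, i.e. t = c.
Substitute into the budget 3·c + 3.75·t = 6.75: 6.75·c = 6.75, so c* = 1 and t* = 1.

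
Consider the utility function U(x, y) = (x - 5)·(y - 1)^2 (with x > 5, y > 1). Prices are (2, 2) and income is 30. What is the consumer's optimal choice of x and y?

MU_x = (y−1)^2, MU_y = 2·(x−5)·(y−1).
MRS = (1/2)·(y−1)/(x−5).
Tangency: set MRS = p_x/p_y = 2/2 = 1.
So (1/2)·(y − 1)/(x − 5) = 1, i.e. (y − 1) = 2·(x − 5).
Rewrite the budget in excess-of-subsistence terms: 2·(x − 5) + 2·(y − 1) = 30 − 2·5 − 2·1 = 18.
Substituting, 6·(x − 5) = 18, so x − 5 = 3 and x* = 8.
Then y − 1 = 2·3 = 6, so y* = 7.

x* = 8, y* = 7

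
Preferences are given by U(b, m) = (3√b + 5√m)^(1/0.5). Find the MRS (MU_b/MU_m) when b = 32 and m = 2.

For CES with ρ = 0.5, MRS = (3/5)·√(m/b).
At (32, 2): MRS = 0.15.
The indifference curve has slope −0.15 at this bundle.

MRS = 0.15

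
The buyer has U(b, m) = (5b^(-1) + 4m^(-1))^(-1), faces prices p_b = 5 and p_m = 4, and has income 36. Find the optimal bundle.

For CES with ρ = -1, MRS = (5/4)·(m/b)^2.
Tangency: set MRS = p_b/p_m = 5/4 = 1.25.
So (m/b)^2 = 1; taking the square root, m/b = 1, i.e. m = b.
Substitute into the budget 5·b + 4·m = 36: 9·b = 36, so b* = 4 and m* = 4.

b* = 4, m* = 4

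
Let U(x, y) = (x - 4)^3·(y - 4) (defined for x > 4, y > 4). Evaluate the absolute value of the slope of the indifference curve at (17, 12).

MRS = 24/13

MU_x = 3·(x−4)^2·(y−4), MU_y = (x−4)^3.
MRS = (3/1)·(y−4)/(x−4).
At (17, 12): MRS = 24/13.
So at (17, 12) the consumer would give up 24/13 units of y for one more unit of x.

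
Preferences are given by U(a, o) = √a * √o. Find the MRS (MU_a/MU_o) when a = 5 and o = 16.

MU_a = 0.5·a^(-0.5)·√o and MU_o = 0.5·√a·o^(-0.5).
MRS = MU_a/MU_o = o/a.
At (5, 16): MRS = 3.2.
That is, one extra unit of a is worth 3.2 units of o at the margin.

MRS = 3.2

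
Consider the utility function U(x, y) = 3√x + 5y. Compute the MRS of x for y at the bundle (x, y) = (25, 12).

MU_x = 3/(2√x), MU_y = 5.
MRS = 3/(2√x) ÷ 5.
At (25, 12): MRS = 3/50.
So at (25, 12) the consumer would give up 3/50 units of y for one more unit of x.

MRS = 3/50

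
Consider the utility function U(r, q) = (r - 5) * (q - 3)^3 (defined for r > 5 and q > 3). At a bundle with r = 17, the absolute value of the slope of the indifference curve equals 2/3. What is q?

q = 27

MU_r = (q−3)^3, MU_q = 3·(r−5)·(q−3)^2.
MRS = (1/3)·(q−3)/(r−5).
Substitute r = 17: MRS = (q − 3)/36. Setting this equal to 2/3 gives q − 3 = (2/3)·36 = 24, so q = 27.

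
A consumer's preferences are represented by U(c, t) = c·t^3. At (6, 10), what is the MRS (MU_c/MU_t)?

MRS = 5/9

MU_c = t^3 and MU_t = 3·c·t^2.
MRS = MU_c/MU_t = (1/3)·t/c.
At (6, 10): MRS = 5/9.
So at (6, 10) the consumer would give up 5/9 units of t for one more unit of c.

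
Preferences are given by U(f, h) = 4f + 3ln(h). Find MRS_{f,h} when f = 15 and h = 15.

MU_f = 4, MU_h = 3/h.
MRS = 4 ÷ (3/h).
At (15, 15): MRS = 20.
That is, one extra unit of f is worth 20 units of h at the margin.

MRS = 20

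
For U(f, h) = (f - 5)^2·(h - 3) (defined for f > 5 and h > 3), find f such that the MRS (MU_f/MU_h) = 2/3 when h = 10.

MU_f = 2·(f−5)·(h−3), MU_h = (f−5)^2.
MRS = (2/1)·(h−3)/(f−5).
Substitute h = 10: MRS = 14/(f − 5). Setting this equal to 2/3 gives f − 5 = 14/(2/3) = 21, so f = 26.

f = 26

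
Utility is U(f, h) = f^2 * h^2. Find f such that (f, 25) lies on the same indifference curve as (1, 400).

U(1, 400) = 160000.
Set U(f, 25) = 160000 and solve.
With h = 25: 25^2 = 625, so f^2 = 160000/625 = 256; taking the square root, f = 16.
Check: U(16, 25) = 160000.

f = 16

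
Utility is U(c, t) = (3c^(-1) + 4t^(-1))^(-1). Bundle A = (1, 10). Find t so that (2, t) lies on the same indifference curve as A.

t = 40/19

U depends on (c, t) only through S = 3c^(-1) + 4t^(-1), so equal utility means equal S. At (1, 10): S = 3.4.
With c = 2: 3·2^(-1) = 1.5, so 4t^(-1) = 3.4 − 1.5 = 1.9, i.e. t^(-1) = 19/40.
Hence t = 1/(19/40) = 40/19.
Check: U(2, 40/19) = 0.2941.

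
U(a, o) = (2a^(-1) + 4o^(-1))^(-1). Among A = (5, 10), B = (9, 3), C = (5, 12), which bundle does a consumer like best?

Evaluate utility at each bundle:
U(A) = 1.250.
U(B) = 0.643.
U(C) = 1.364.
Highest utility is C, so C ≻ A ≻ B.

Bundle C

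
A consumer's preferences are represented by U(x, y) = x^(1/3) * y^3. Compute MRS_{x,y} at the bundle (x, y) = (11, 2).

MU_x = 1/3·x^(-2/3)·y^3 and MU_y = 3·x^(1/3)·y^2.
MRS = MU_x/MU_y = (1/9)·y/x.
At (11, 2): MRS = 2/99.
So at (11, 2) the consumer would give up 2/99 units of y for one more unit of x.

MRS = 2/99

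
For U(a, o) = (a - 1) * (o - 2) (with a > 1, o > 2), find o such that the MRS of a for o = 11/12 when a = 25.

o = 24

MU_a = (o−2), MU_o = (a−1).
MRS = (o−2)/(a−1).
Substitute a = 25: MRS = (o − 2)/24. Setting this equal to 11/12 gives o − 2 = (11/12)·24 = 22, so o = 24.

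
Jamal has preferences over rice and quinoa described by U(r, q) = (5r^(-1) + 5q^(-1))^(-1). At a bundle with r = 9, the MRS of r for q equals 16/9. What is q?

For CES with ρ = -1, MRS = (q/r)^2.
Setting (q/9)^2 = 16/9 gives q/9 = 4/3 and q = 12.

q = 12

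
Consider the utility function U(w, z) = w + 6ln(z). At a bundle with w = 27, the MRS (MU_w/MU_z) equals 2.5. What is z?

z = 15

MU_w = 1, MU_z = 6/z.
MRS = 1 ÷ (6/z).
MRS depends only on z: (1/6)·z = 2.5 ⇒ z = 2.5/(1/6) = 15.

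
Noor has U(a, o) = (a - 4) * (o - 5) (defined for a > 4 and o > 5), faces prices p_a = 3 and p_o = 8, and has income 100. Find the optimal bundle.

MU_a = (o−5), MU_o = (a−4).
MRS = (o−5)/(a−4).
Tangency: set MRS = p_a/p_o = 3/8 = 0.375.
So (o − 5)/(a − 4) = 0.375, i.e. (o − 5) = 0.375·(a − 4).
Rewrite the budget in excess-of-subsistence terms: 3·(a − 4) + 8·(o − 5) = 100 − 3·4 − 8·5 = 48.
Substituting, 6·(a − 4) = 48, so a − 4 = 8 and a* = 12.
Then o − 5 = 0.375·8 = 3, so o* = 8.

a* = 12, o* = 8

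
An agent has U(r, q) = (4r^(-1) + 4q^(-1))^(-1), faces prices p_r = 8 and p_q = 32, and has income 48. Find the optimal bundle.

For CES with ρ = -1, MRS = (q/r)^2.
Tangency: set MRS = p_r/p_q = 8/32 = 0.25.
So (q/r)^2 = 0.25; taking the square root, q/r = 0.5, i.e. q = 0.5·r.
Substitute into the budget 8·r + 32·q = 48: 24·r = 48, so r* = 2 and q* = 0.5·2 = 1.

r* = 2, q* = 1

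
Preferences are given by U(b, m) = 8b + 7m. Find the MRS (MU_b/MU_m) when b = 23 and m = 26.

MU_b = 8, MU_m = 7, so MRS = 8/7 at every bundle.
At (23, 26): MRS = 8/7.
So at (23, 26) the consumer would give up 8/7 units of m for one more unit of b.

MRS = 8/7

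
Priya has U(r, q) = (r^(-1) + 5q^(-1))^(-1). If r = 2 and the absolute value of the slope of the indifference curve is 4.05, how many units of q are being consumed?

For CES with ρ = -1, MRS = (1/5)·(q/r)^2.
Setting (1/5)·(q/2)^2 = 4.05 gives (q/2)^2 = 20.25, so q/2 = 4.5 and q = 9.

q = 9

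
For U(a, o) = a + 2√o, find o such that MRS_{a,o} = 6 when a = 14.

MU_a = 1, MU_o = 2/(2√o).
MRS = 1 ÷ (2/(2√o)).
MRS depends only on o: √o = 6 ⇒ √o = 6 ⇒ o = 36.

o = 36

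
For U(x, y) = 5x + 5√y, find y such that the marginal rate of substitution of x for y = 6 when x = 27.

y = 9

MU_x = 5, MU_y = 5/(2√y).
MRS = 5 ÷ (5/(2√y)).
MRS depends only on y: 2·√y = 6 ⇒ √y = 6/2 = 3 ⇒ y = 9.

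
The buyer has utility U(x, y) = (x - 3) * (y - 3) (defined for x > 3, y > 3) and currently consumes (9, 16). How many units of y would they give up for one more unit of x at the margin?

MU_x = (y−3), MU_y = (x−3).
MRS = (y−3)/(x−3).
At (9, 16): MRS = 13/6.
So at (9, 16) the consumer would give up 13/6 units of y for one more unit of x.

MRS = 13/6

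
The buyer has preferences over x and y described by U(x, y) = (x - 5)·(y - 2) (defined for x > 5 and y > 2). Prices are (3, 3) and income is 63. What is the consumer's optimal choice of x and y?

x* = 12, y* = 9

MU_x = (y−2), MU_y = (x−5).
MRS = (y−2)/(x−5).
Tangency: set MRS = p_x/p_y = 3/3 = 1.
So (y − 2)/(x − 5) = 1, i.e. (y − 2) = (x − 5).
Rewrite the budget in excess-of-subsistence terms: 3·(x − 5) + 3·(y − 2) = 63 − 3·5 − 3·2 = 42.
Substituting, 6·(x − 5) = 42, so x − 5 = 7 and x* = 12.
Then y − 2 = 7, so y* = 9.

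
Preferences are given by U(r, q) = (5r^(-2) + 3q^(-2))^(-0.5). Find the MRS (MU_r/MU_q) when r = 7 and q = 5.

MRS = 625/1029

For CES with ρ = -2, MRS = (5/3)·(q/r)^3.
At (7, 5): MRS = 625/1029.
That is, one extra unit of r is worth 625/1029 units of q at the margin.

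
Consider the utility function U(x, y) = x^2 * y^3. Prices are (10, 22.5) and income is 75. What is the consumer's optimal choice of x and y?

MU_x = 2·x·y^3 and MU_y = 3·x^2·y^2.
MRS = MU_x/MU_y = (2/3)·y/x.
Tangency: set MRS = p_x/p_y = 10/22.5 = 4/9.
So (2/3)·y/x = 4/9, i.e. y = (2/3)·x.
Substitute into the budget 10·x + 22.5·y = 75: 25·x = 75, so x* = 3.
Then y* = (2/3)·3 = 2.

x* = 3, y* = 2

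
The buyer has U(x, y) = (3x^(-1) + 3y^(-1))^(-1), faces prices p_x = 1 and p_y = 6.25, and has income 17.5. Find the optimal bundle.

x* = 5, y* = 2

For CES with ρ = -1, MRS = (y/x)^2.
Tangency: set MRS = p_x/p_y = 1/6.25 = 4/25.
So (y/x)^2 = 4/25; taking the square root, y/x = 0.4, i.e. y = 0.4·x.
Substitute into the budget 1·x + 6.25·y = 17.5: 3.5·x = 17.5, so x* = 5 and y* = 0.4·5 = 2.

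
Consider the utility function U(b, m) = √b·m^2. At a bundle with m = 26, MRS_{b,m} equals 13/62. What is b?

b = 31

MU_b = 0.5·b^(-0.5)·m^2 and MU_m = 2·√b·m.
MRS = MU_b/MU_m = (0.25)·m/b.
Substitute m = 26: MRS = 6.5/b. Setting 6.5/b = 13/62 gives b = 6.5/(13/62) = 31.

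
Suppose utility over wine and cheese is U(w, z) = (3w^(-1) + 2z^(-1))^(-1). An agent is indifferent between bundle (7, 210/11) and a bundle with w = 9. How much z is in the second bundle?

U depends on (w, z) only through S = 3w^(-1) + 2z^(-1), so equal utility means equal S. At (7, 210/11): S = 8/15.
With w = 9: 3·9^(-1) = 1/3, so 2z^(-1) = 8/15 − 1/3 = 0.2, i.e. z^(-1) = 0.1.
Hence z = 1/0.1 = 10.
Check: U(9, 10) = 1.875.

z = 10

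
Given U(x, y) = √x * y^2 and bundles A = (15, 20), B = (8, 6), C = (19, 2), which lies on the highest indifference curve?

Evaluate utility at each bundle:
U(A) = 1549.193.
U(B) = 101.823.
U(C) = 17.436.
Highest utility is A, so A ≻ B ≻ C.

Bundle A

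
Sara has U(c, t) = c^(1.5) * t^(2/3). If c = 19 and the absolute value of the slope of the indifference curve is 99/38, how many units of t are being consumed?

MU_c = 1.5·√c·t^(2/3) and MU_t = 2/3·c^(1.5)·t^(-1/3).
MRS = MU_c/MU_t = (2.25)·t/c.
Substitute c = 19: MRS = t/(76/9). Setting t/(76/9) = 99/38 gives t = (99/38)·(76/9) = 22.

t = 22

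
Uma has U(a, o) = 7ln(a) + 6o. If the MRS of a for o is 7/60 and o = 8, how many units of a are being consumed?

MU_a = 7/a, MU_o = 6.
MRS = 7/a ÷ 6.
MRS depends only on a: (7/6)/a = 7/60 ⇒ a = (7/6)/(7/60) = 10.

a = 10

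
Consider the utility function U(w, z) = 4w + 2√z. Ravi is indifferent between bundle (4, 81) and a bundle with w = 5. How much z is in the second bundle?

U(4, 81) = 34.
Set U(5, z) = 34 and solve.
With w = 5: 2√z = 34 − 4·5 = 14, so √z = 7 and z = 49.
Check: U(5, 49) = 34.

z = 49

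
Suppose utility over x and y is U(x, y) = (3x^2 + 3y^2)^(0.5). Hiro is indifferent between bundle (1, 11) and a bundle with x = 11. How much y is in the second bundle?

y = 1

U depends on (x, y) only through S = 3x^2 + 3y^2, so equal utility means equal S. At (1, 11): S = 366.
With x = 11: 3·11^2 = 363, so 3y^2 = 366 − 363 = 3, i.e. y^2 = 1.
Hence y = √1 = 1.
Check: U(11, 1) = 19.1311.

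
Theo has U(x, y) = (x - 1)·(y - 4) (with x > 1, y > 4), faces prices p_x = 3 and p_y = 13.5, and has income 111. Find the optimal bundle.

MU_x = (y−4), MU_y = (x−1).
MRS = (y−4)/(x−1).
Tangency: set MRS = p_x/p_y = 3/13.5 = 2/9.
So (y − 4)/(x − 1) = 2/9, i.e. (y − 4) = (2/9)·(x − 1).
Rewrite the budget in excess-of-subsistence terms: 3·(x − 1) + 13.5·(y − 4) = 111 − 3·1 − 13.5·4 = 54.
Substituting, 6·(x − 1) = 54, so x − 1 = 9 and x* = 10.
Then y − 4 = (2/9)·9 = 2, so y* = 6.

x* = 10, y* = 6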